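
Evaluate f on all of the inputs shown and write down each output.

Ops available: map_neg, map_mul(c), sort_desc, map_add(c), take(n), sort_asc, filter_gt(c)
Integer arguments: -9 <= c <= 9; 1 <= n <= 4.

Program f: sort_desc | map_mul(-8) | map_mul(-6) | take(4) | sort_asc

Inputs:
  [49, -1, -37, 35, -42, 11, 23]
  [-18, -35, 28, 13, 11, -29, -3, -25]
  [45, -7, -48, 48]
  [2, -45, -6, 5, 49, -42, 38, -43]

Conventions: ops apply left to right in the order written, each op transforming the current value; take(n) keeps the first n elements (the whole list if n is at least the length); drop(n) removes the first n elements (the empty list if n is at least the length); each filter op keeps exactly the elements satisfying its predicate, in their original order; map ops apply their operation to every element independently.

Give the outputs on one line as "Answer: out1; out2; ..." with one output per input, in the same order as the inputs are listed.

[528, 1104, 1680, 2352]; [-144, 528, 624, 1344]; [-2304, -336, 2160, 2304]; [96, 240, 1824, 2352]

Execution, op by op:
  [49, -1, -37, 35, -42, 11, 23] -> [49, 35, 23, 11, -1, -37, -42] -> [-392, -280, -184, -88, 8, 296, 336] -> [2352, 1680, 1104, 528, -48, -1776, -2016] -> [2352, 1680, 1104, 528] -> [528, 1104, 1680, 2352]
  [-18, -35, 28, 13, 11, -29, -3, -25] -> [28, 13, 11, -3, -18, -25, -29, -35] -> [-224, -104, -88, 24, 144, 200, 232, 280] -> [1344, 624, 528, -144, -864, -1200, -1392, -1680] -> [1344, 624, 528, -144] -> [-144, 528, 624, 1344]
  [45, -7, -48, 48] -> [48, 45, -7, -48] -> [-384, -360, 56, 384] -> [2304, 2160, -336, -2304] -> [2304, 2160, -336, -2304] -> [-2304, -336, 2160, 2304]
  [2, -45, -6, 5, 49, -42, 38, -43] -> [49, 38, 5, 2, -6, -42, -43, -45] -> [-392, -304, -40, -16, 48, 336, 344, 360] -> [2352, 1824, 240, 96, -288, -2016, -2064, -2160] -> [2352, 1824, 240, 96] -> [96, 240, 1824, 2352]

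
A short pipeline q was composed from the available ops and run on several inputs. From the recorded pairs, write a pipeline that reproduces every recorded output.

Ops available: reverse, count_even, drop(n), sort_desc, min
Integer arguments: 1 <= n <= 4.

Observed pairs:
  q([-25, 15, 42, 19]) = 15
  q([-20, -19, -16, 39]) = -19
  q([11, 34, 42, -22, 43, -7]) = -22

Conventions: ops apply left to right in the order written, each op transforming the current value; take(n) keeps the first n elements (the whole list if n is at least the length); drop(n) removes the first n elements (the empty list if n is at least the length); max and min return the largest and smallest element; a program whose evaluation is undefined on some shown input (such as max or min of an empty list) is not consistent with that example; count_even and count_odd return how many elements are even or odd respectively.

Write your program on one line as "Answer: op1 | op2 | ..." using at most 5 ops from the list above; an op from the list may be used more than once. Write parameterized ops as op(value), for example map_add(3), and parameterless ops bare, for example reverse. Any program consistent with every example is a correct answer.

drop(1) | reverse | drop(2) | min

Check, running the answer program on each example:
  [-25, 15, 42, 19] -> [15, 42, 19] -> [19, 42, 15] -> [15] -> 15
  [-20, -19, -16, 39] -> [-19, -16, 39] -> [39, -16, -19] -> [-19] -> -19
  [11, 34, 42, -22, 43, -7] -> [34, 42, -22, 43, -7] -> [-7, 43, -22, 42, 34] -> [-22, 42, 34] -> -22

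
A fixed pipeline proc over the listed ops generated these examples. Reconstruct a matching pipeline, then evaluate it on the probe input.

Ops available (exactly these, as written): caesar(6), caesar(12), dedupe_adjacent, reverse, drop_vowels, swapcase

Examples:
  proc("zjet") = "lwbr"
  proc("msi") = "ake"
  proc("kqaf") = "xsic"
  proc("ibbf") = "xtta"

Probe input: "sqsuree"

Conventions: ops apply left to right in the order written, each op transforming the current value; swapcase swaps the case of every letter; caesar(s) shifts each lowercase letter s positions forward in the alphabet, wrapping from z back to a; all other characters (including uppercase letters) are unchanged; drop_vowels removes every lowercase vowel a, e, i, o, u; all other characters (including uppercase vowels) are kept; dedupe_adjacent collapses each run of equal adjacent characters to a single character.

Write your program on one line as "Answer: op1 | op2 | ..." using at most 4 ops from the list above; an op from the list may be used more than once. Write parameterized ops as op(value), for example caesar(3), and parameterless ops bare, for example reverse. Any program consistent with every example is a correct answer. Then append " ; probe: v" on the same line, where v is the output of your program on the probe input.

reverse | caesar(6) | caesar(12) ; probe: "wwjmkik"

Check, running the answer program on each example:
  "zjet" -> "tejz" -> "zkpf" -> "lwbr"
  "msi" -> "ism" -> "oys" -> "ake"
  "kqaf" -> "faqk" -> "lgwq" -> "xsic"
  "ibbf" -> "fbbi" -> "lhho" -> "xtta"
  probe: "sqsuree" -> "eerusqs" -> "kkxaywy" -> "wwjmkik"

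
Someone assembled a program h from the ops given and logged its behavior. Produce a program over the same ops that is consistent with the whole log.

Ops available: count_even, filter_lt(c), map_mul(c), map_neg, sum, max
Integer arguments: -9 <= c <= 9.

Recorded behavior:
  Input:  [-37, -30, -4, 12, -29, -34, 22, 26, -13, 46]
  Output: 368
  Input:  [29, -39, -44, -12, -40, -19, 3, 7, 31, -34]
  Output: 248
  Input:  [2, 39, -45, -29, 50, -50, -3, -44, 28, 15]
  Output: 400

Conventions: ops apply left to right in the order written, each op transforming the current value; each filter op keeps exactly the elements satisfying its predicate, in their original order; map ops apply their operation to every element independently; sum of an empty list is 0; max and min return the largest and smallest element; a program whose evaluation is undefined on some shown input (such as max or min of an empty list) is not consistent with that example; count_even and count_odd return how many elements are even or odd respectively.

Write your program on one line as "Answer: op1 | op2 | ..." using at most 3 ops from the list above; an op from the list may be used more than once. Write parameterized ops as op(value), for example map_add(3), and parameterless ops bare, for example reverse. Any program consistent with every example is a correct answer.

map_mul(8) | max

Check, running the answer program on each example:
  [-37, -30, -4, 12, -29, -34, 22, 26, -13, 46] -> [-296, -240, -32, 96, -232, -272, 176, 208, -104, 368] -> 368
  [29, -39, -44, -12, -40, -19, 3, 7, 31, -34] -> [232, -312, -352, -96, -320, -152, 24, 56, 248, -272] -> 248
  [2, 39, -45, -29, 50, -50, -3, -44, 28, 15] -> [16, 312, -360, -232, 400, -400, -24, -352, 224, 120] -> 400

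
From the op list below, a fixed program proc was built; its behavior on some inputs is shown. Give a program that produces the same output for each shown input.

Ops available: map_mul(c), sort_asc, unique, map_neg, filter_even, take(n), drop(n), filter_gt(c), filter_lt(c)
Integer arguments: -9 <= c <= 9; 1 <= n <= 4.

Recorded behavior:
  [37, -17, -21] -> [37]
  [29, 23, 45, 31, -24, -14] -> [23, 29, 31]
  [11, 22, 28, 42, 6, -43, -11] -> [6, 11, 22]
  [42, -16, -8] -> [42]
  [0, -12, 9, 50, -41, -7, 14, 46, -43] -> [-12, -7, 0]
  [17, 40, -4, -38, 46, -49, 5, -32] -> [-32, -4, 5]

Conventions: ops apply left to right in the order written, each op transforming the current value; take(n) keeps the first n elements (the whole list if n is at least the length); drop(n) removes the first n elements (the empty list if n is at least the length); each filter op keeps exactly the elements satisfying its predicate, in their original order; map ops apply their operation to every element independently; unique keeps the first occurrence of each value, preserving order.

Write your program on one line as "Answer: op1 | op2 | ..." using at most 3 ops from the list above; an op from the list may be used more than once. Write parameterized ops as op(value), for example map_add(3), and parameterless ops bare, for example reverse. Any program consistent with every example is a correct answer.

sort_asc | drop(2) | take(3)

Check, running the answer program on each example:
  [37, -17, -21] -> [-21, -17, 37] -> [37] -> [37]
  [29, 23, 45, 31, -24, -14] -> [-24, -14, 23, 29, 31, 45] -> [23, 29, 31, 45] -> [23, 29, 31]
  [11, 22, 28, 42, 6, -43, -11] -> [-43, -11, 6, 11, 22, 28, 42] -> [6, 11, 22, 28, 42] -> [6, 11, 22]
  [42, -16, -8] -> [-16, -8, 42] -> [42] -> [42]
  [0, -12, 9, 50, -41, -7, 14, 46, -43] -> [-43, -41, -12, -7, 0, 9, 14, 46, 50] -> [-12, -7, 0, 9, 14, 46, 50] -> [-12, -7, 0]
  [17, 40, -4, -38, 46, -49, 5, -32] -> [-49, -38, -32, -4, 5, 17, 40, 46] -> [-32, -4, 5, 17, 40, 46] -> [-32, -4, 5]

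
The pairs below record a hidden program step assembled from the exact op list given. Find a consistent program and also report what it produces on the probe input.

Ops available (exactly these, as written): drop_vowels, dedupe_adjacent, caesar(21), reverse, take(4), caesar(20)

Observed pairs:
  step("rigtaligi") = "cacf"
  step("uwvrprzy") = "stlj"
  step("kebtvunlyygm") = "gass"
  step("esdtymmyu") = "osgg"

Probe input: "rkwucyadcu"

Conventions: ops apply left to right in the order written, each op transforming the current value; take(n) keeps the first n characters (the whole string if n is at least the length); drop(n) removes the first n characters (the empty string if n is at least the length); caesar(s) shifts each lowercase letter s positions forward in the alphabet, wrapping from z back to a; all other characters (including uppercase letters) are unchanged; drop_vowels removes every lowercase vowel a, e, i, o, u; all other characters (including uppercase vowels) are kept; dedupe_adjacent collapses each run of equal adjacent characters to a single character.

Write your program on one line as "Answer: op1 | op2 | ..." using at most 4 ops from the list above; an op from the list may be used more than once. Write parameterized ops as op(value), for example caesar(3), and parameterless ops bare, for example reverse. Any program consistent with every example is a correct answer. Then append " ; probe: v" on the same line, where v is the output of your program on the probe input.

caesar(20) | reverse | take(4) ; probe: "owxu"

Check, running the answer program on each example:
  "rigtaligi" -> "lcanufcac" -> "cacfunacl" -> "cacf"
  "uwvrprzy" -> "oqpljlts" -> "stljlpqo" -> "stlj"
  "kebtvunlyygm" -> "eyvnpohfssag" -> "gassfhopnvye" -> "gass"
  "esdtymmyu" -> "ymxnsggso" -> "osggsnxmy" -> "osgg"
  probe: "rkwucyadcu" -> "leqowsuxwo" -> "owxuswoqel" -> "owxu"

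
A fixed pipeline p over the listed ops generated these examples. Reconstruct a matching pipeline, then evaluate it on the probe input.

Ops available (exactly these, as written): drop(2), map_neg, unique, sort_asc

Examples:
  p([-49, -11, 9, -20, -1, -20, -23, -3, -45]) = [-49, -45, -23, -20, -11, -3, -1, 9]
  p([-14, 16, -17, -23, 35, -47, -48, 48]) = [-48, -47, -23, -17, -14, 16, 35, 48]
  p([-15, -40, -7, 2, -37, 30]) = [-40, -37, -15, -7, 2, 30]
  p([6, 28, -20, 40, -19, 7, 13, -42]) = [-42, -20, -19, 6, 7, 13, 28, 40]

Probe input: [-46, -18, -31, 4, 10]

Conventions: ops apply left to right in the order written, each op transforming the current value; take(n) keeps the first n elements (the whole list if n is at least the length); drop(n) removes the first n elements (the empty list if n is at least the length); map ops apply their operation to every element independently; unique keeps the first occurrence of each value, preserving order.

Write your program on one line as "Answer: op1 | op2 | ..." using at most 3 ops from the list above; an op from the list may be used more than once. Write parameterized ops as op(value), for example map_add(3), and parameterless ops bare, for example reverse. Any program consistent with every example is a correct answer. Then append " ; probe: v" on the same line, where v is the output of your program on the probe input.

unique | sort_asc ; probe: [-46, -31, -18, 4, 10]

Check, running the answer program on each example:
  [-49, -11, 9, -20, -1, -20, -23, -3, -45] -> [-49, -11, 9, -20, -1, -23, -3, -45] -> [-49, -45, -23, -20, -11, -3, -1, 9]
  [-14, 16, -17, -23, 35, -47, -48, 48] -> [-14, 16, -17, -23, 35, -47, -48, 48] -> [-48, -47, -23, -17, -14, 16, 35, 48]
  [-15, -40, -7, 2, -37, 30] -> [-15, -40, -7, 2, -37, 30] -> [-40, -37, -15, -7, 2, 30]
  [6, 28, -20, 40, -19, 7, 13, -42] -> [6, 28, -20, 40, -19, 7, 13, -42] -> [-42, -20, -19, 6, 7, 13, 28, 40]
  probe: [-46, -18, -31, 4, 10] -> [-46, -18, -31, 4, 10] -> [-46, -31, -18, 4, 10]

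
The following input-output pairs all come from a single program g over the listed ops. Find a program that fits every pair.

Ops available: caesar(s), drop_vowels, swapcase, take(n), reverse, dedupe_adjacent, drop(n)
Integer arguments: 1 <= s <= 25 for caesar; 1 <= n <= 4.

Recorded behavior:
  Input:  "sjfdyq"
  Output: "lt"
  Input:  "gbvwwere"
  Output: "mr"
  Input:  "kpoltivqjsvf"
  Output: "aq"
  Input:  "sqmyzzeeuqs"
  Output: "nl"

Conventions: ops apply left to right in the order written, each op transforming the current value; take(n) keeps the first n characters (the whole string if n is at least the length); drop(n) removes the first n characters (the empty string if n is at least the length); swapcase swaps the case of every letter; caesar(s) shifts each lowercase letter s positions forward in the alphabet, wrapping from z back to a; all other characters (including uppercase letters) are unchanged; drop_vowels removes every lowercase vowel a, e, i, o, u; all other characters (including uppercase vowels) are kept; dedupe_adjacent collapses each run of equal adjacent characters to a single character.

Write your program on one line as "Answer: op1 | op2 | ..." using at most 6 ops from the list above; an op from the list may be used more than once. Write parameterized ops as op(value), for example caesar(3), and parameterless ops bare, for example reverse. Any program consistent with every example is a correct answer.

drop_vowels | caesar(21) | swapcase | reverse | swapcase | take(2)

Check, running the answer program on each example:
  "sjfdyq" -> "sjfdyq" -> "neaytl" -> "NEAYTL" -> "LTYAEN" -> "ltyaen" -> "lt"
  "gbvwwere" -> "gbvwwr" -> "bwqrrm" -> "BWQRRM" -> "MRRQWB" -> "mrrqwb" -> "mr"
  "kpoltivqjsvf" -> "kpltvqjsvf" -> "fkgoqlenqa" -> "FKGOQLENQA" -> "AQNELQOGKF" -> "aqnelqogkf" -> "aq"
  "sqmyzzeeuqs" -> "sqmyzzqs" -> "nlhtuuln" -> "NLHTUULN" -> "NLUUTHLN" -> "nluuthln" -> "nl"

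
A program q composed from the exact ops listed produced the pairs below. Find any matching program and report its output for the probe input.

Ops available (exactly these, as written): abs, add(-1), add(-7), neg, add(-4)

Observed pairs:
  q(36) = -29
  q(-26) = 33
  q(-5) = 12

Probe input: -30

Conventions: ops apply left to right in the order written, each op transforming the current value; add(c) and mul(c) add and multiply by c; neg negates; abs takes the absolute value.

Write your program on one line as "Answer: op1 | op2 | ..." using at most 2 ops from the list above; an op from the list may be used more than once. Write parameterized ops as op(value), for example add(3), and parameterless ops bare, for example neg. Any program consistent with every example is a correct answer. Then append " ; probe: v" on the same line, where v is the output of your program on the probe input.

add(-7) | neg ; probe: 37

Check, running the answer program on each example:
  36 -> 29 -> -29
  -26 -> -33 -> 33
  -5 -> -12 -> 12
  probe: -30 -> -37 -> 37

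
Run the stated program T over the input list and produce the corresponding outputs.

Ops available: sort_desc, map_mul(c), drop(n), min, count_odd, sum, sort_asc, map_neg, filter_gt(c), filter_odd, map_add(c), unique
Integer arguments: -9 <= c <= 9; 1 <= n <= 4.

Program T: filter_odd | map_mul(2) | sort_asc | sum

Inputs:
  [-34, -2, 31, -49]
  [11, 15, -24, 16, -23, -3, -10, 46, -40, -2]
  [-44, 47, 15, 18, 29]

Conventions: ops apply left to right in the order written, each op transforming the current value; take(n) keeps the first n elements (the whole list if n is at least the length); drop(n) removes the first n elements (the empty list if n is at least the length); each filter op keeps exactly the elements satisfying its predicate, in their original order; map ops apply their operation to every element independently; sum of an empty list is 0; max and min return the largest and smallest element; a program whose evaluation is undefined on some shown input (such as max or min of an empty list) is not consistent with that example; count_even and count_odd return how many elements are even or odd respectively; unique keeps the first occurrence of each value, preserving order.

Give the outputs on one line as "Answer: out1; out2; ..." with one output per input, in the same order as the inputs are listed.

Execution, op by op:
  [-34, -2, 31, -49] -> [31, -49] -> [62, -98] -> [-98, 62] -> -36
  [11, 15, -24, 16, -23, -3, -10, 46, -40, -2] -> [11, 15, -23, -3] -> [22, 30, -46, -6] -> [-46, -6, 22, 30] -> 0
  [-44, 47, 15, 18, 29] -> [47, 15, 29] -> [94, 30, 58] -> [30, 58, 94] -> 182

-36; 0; 182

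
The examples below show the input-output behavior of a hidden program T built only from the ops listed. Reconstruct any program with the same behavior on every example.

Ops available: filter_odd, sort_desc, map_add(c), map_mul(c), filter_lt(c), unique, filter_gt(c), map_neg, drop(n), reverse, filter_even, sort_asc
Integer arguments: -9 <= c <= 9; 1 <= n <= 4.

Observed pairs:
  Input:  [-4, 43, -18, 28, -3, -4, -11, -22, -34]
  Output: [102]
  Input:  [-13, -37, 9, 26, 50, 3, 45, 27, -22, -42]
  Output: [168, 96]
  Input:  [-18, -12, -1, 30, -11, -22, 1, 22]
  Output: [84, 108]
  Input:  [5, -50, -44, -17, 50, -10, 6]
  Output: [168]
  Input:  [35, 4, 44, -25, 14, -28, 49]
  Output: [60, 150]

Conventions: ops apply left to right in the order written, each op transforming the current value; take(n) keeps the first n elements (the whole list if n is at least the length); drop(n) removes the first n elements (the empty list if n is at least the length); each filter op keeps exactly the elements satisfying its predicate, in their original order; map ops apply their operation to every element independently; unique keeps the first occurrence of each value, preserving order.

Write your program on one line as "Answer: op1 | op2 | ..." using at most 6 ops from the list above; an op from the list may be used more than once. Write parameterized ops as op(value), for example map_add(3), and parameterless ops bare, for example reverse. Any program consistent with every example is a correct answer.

filter_gt(-2) | reverse | filter_gt(9) | map_add(6) | filter_even | map_mul(3)

Check, running the answer program on each example:
  [-4, 43, -18, 28, -3, -4, -11, -22, -34] -> [43, 28] -> [28, 43] -> [28, 43] -> [34, 49] -> [34] -> [102]
  [-13, -37, 9, 26, 50, 3, 45, 27, -22, -42] -> [9, 26, 50, 3, 45, 27] -> [27, 45, 3, 50, 26, 9] -> [27, 45, 50, 26] -> [33, 51, 56, 32] -> [56, 32] -> [168, 96]
  [-18, -12, -1, 30, -11, -22, 1, 22] -> [-1, 30, 1, 22] -> [22, 1, 30, -1] -> [22, 30] -> [28, 36] -> [28, 36] -> [84, 108]
  [5, -50, -44, -17, 50, -10, 6] -> [5, 50, 6] -> [6, 50, 5] -> [50] -> [56] -> [56] -> [168]
  [35, 4, 44, -25, 14, -28, 49] -> [35, 4, 44, 14, 49] -> [49, 14, 44, 4, 35] -> [49, 14, 44, 35] -> [55, 20, 50, 41] -> [20, 50] -> [60, 150]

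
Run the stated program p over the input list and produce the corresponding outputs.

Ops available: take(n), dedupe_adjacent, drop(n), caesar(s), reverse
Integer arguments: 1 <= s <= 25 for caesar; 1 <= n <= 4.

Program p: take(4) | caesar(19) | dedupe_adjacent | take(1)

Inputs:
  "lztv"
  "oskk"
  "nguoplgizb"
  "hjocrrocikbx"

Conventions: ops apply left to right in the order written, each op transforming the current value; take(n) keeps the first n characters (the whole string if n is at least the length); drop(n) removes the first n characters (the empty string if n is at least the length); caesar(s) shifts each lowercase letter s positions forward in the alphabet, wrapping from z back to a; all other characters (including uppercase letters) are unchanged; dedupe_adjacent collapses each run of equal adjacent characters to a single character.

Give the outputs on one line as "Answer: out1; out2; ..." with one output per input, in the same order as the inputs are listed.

"e"; "h"; "g"; "a"

Execution, op by op:
  "lztv" -> "lztv" -> "esmo" -> "esmo" -> "e"
  "oskk" -> "oskk" -> "hldd" -> "hld" -> "h"
  "nguoplgizb" -> "nguo" -> "gznh" -> "gznh" -> "g"
  "hjocrrocikbx" -> "hjoc" -> "achv" -> "achv" -> "a"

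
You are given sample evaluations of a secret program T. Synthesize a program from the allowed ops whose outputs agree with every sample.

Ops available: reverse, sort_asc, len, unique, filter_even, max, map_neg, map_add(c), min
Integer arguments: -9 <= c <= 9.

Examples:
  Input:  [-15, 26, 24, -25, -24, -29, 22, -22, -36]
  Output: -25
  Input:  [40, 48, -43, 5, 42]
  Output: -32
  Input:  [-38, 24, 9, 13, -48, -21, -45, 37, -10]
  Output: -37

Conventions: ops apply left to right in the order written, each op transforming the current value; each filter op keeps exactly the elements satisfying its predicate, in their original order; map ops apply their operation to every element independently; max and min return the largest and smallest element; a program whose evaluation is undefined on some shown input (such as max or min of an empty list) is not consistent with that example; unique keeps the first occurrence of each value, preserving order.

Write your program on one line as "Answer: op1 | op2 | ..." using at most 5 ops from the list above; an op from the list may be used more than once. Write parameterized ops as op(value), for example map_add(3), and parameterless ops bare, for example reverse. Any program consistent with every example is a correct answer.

map_add(9) | reverse | map_add(2) | sort_asc | min

Check, running the answer program on each example:
  [-15, 26, 24, -25, -24, -29, 22, -22, -36] -> [-6, 35, 33, -16, -15, -20, 31, -13, -27] -> [-27, -13, 31, -20, -15, -16, 33, 35, -6] -> [-25, -11, 33, -18, -13, -14, 35, 37, -4] -> [-25, -18, -14, -13, -11, -4, 33, 35, 37] -> -25
  [40, 48, -43, 5, 42] -> [49, 57, -34, 14, 51] -> [51, 14, -34, 57, 49] -> [53, 16, -32, 59, 51] -> [-32, 16, 51, 53, 59] -> -32
  [-38, 24, 9, 13, -48, -21, -45, 37, -10] -> [-29, 33, 18, 22, -39, -12, -36, 46, -1] -> [-1, 46, -36, -12, -39, 22, 18, 33, -29] -> [1, 48, -34, -10, -37, 24, 20, 35, -27] -> [-37, -34, -27, -10, 1, 20, 24, 35, 48] -> -37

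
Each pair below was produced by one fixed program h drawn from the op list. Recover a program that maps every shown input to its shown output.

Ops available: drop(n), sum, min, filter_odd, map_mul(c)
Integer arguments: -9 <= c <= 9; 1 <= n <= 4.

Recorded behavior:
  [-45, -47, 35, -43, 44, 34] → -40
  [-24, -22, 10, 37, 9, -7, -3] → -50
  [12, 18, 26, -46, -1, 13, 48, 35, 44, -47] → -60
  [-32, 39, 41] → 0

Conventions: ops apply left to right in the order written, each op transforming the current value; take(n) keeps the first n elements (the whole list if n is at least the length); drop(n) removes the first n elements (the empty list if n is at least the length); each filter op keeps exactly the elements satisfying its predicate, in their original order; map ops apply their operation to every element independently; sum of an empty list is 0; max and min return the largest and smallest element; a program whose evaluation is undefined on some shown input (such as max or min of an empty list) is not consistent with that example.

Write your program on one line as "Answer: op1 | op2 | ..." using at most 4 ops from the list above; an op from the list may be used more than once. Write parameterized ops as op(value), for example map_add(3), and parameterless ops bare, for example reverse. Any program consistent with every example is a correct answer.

map_mul(5) | filter_odd | drop(2) | sum

Check, running the answer program on each example:
  [-45, -47, 35, -43, 44, 34] -> [-225, -235, 175, -215, 220, 170] -> [-225, -235, 175, -215] -> [175, -215] -> -40
  [-24, -22, 10, 37, 9, -7, -3] -> [-120, -110, 50, 185, 45, -35, -15] -> [185, 45, -35, -15] -> [-35, -15] -> -50
  [12, 18, 26, -46, -1, 13, 48, 35, 44, -47] -> [60, 90, 130, -230, -5, 65, 240, 175, 220, -235] -> [-5, 65, 175, -235] -> [175, -235] -> -60
  [-32, 39, 41] -> [-160, 195, 205] -> [195, 205] -> [] -> 0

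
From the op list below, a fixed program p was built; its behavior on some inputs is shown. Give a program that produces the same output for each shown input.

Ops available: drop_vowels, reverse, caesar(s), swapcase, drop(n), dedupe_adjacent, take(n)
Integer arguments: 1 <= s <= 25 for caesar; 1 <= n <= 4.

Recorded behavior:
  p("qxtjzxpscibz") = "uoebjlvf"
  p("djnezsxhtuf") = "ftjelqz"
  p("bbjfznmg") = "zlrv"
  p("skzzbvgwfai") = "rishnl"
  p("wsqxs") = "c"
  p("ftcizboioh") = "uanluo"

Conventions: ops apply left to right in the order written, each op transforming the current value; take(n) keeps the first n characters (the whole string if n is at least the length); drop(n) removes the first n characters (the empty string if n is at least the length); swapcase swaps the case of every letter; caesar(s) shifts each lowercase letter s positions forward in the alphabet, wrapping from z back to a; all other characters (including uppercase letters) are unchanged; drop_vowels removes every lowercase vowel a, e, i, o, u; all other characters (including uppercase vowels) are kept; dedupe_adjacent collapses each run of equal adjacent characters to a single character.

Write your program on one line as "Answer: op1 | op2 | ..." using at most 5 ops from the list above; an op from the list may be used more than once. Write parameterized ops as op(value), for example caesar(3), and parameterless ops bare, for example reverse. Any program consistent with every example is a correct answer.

drop(2) | reverse | caesar(12) | dedupe_adjacent | drop(2)

Check, running the answer program on each example:
  "qxtjzxpscibz" -> "tjzxpscibz" -> "zbicspxzjt" -> "lnuoebjlvf" -> "lnuoebjlvf" -> "uoebjlvf"
  "djnezsxhtuf" -> "nezsxhtuf" -> "futhxszen" -> "rgftjelqz" -> "rgftjelqz" -> "ftjelqz"
  "bbjfznmg" -> "jfznmg" -> "gmnzfj" -> "syzlrv" -> "syzlrv" -> "zlrv"
  "skzzbvgwfai" -> "zzbvgwfai" -> "iafwgvbzz" -> "umrishnll" -> "umrishnl" -> "rishnl"
  "wsqxs" -> "qxs" -> "sxq" -> "ejc" -> "ejc" -> "c"
  "ftcizboioh" -> "cizboioh" -> "hoiobzic" -> "tauanluo" -> "tauanluo" -> "uanluo"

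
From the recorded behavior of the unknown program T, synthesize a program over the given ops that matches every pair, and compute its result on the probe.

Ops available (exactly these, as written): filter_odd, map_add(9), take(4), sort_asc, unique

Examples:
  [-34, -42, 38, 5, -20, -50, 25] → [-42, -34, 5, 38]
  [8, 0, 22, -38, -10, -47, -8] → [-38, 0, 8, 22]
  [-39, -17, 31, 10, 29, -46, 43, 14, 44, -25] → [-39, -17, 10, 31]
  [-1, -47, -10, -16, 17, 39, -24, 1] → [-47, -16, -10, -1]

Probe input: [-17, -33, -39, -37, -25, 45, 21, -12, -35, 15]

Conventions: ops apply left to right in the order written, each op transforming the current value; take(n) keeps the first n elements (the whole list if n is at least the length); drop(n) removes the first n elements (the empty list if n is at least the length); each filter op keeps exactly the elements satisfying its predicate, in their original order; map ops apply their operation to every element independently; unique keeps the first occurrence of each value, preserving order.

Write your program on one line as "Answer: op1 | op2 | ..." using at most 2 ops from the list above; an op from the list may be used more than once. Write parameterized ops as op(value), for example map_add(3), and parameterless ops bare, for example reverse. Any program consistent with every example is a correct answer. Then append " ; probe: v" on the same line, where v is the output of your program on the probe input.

take(4) | sort_asc ; probe: [-39, -37, -33, -17]

Check, running the answer program on each example:
  [-34, -42, 38, 5, -20, -50, 25] -> [-34, -42, 38, 5] -> [-42, -34, 5, 38]
  [8, 0, 22, -38, -10, -47, -8] -> [8, 0, 22, -38] -> [-38, 0, 8, 22]
  [-39, -17, 31, 10, 29, -46, 43, 14, 44, -25] -> [-39, -17, 31, 10] -> [-39, -17, 10, 31]
  [-1, -47, -10, -16, 17, 39, -24, 1] -> [-1, -47, -10, -16] -> [-47, -16, -10, -1]
  probe: [-17, -33, -39, -37, -25, 45, 21, -12, -35, 15] -> [-17, -33, -39, -37] -> [-39, -37, -33, -17]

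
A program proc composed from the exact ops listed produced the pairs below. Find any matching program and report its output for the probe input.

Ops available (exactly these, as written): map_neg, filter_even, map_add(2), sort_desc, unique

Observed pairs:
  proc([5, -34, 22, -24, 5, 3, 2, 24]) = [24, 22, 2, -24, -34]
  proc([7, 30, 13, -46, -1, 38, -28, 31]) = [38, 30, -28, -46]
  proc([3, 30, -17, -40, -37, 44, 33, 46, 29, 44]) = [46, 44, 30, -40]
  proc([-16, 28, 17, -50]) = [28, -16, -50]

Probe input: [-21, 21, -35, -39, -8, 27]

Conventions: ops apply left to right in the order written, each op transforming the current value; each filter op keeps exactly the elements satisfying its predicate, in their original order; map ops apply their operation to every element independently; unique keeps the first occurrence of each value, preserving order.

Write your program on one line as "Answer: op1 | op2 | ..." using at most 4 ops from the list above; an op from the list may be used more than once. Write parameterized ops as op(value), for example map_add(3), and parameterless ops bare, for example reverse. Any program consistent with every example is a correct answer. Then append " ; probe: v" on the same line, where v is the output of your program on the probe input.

sort_desc | filter_even | unique ; probe: [-8]

Check, running the answer program on each example:
  [5, -34, 22, -24, 5, 3, 2, 24] -> [24, 22, 5, 5, 3, 2, -24, -34] -> [24, 22, 2, -24, -34] -> [24, 22, 2, -24, -34]
  [7, 30, 13, -46, -1, 38, -28, 31] -> [38, 31, 30, 13, 7, -1, -28, -46] -> [38, 30, -28, -46] -> [38, 30, -28, -46]
  [3, 30, -17, -40, -37, 44, 33, 46, 29, 44] -> [46, 44, 44, 33, 30, 29, 3, -17, -37, -40] -> [46, 44, 44, 30, -40] -> [46, 44, 30, -40]
  [-16, 28, 17, -50] -> [28, 17, -16, -50] -> [28, -16, -50] -> [28, -16, -50]
  probe: [-21, 21, -35, -39, -8, 27] -> [27, 21, -8, -21, -35, -39] -> [-8] -> [-8]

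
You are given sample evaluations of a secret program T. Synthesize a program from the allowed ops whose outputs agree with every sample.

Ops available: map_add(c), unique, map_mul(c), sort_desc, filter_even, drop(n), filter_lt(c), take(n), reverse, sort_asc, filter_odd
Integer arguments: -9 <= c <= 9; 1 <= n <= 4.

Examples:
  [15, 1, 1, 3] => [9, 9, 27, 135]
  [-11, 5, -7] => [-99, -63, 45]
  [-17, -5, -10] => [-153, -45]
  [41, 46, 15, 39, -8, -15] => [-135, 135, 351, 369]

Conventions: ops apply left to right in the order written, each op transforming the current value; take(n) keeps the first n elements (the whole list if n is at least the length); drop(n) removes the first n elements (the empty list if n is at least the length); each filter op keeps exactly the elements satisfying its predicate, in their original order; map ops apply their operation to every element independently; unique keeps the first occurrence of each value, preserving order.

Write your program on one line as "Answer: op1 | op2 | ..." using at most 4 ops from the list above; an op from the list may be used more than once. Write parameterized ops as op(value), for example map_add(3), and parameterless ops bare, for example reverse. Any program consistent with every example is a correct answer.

filter_odd | sort_desc | reverse | map_mul(9)

Check, running the answer program on each example:
  [15, 1, 1, 3] -> [15, 1, 1, 3] -> [15, 3, 1, 1] -> [1, 1, 3, 15] -> [9, 9, 27, 135]
  [-11, 5, -7] -> [-11, 5, -7] -> [5, -7, -11] -> [-11, -7, 5] -> [-99, -63, 45]
  [-17, -5, -10] -> [-17, -5] -> [-5, -17] -> [-17, -5] -> [-153, -45]
  [41, 46, 15, 39, -8, -15] -> [41, 15, 39, -15] -> [41, 39, 15, -15] -> [-15, 15, 39, 41] -> [-135, 135, 351, 369]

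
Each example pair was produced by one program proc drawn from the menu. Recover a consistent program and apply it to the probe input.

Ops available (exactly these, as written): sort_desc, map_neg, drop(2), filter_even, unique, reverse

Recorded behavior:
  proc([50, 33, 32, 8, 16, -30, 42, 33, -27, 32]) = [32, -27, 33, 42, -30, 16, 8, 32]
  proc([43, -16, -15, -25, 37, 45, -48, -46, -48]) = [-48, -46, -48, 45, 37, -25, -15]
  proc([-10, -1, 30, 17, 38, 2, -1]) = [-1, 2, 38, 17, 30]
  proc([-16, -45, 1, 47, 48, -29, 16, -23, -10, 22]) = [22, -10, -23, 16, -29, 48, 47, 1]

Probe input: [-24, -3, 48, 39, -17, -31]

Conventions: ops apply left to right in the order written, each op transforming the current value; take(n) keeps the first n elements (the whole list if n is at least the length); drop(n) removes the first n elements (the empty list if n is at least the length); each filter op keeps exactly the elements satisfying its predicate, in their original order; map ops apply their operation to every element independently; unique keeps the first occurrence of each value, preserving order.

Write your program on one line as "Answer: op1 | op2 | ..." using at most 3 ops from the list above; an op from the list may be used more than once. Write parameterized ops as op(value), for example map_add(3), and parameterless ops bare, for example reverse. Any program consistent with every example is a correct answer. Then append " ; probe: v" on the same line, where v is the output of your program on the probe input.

drop(2) | reverse ; probe: [-31, -17, 39, 48]

Check, running the answer program on each example:
  [50, 33, 32, 8, 16, -30, 42, 33, -27, 32] -> [32, 8, 16, -30, 42, 33, -27, 32] -> [32, -27, 33, 42, -30, 16, 8, 32]
  [43, -16, -15, -25, 37, 45, -48, -46, -48] -> [-15, -25, 37, 45, -48, -46, -48] -> [-48, -46, -48, 45, 37, -25, -15]
  [-10, -1, 30, 17, 38, 2, -1] -> [30, 17, 38, 2, -1] -> [-1, 2, 38, 17, 30]
  [-16, -45, 1, 47, 48, -29, 16, -23, -10, 22] -> [1, 47, 48, -29, 16, -23, -10, 22] -> [22, -10, -23, 16, -29, 48, 47, 1]
  probe: [-24, -3, 48, 39, -17, -31] -> [48, 39, -17, -31] -> [-31, -17, 39, 48]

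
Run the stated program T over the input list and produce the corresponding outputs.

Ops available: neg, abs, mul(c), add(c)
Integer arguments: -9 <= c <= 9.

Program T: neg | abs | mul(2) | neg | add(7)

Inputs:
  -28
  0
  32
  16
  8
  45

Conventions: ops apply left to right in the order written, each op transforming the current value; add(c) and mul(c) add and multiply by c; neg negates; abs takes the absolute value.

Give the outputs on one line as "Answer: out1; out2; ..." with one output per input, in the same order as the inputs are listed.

-49; 7; -57; -25; -9; -83

Execution, op by op:
  -28 -> 28 -> 28 -> 56 -> -56 -> -49
  0 -> 0 -> 0 -> 0 -> 0 -> 7
  32 -> -32 -> 32 -> 64 -> -64 -> -57
  16 -> -16 -> 16 -> 32 -> -32 -> -25
  8 -> -8 -> 8 -> 16 -> -16 -> -9
  45 -> -45 -> 45 -> 90 -> -90 -> -83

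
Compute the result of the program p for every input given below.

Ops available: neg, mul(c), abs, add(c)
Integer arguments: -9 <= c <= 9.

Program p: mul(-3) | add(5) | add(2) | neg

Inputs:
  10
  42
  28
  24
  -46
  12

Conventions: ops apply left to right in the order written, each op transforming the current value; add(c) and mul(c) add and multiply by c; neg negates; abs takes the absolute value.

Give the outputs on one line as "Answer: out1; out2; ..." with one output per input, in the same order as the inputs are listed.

23; 119; 77; 65; -145; 29

Execution, op by op:
  10 -> -30 -> -25 -> -23 -> 23
  42 -> -126 -> -121 -> -119 -> 119
  28 -> -84 -> -79 -> -77 -> 77
  24 -> -72 -> -67 -> -65 -> 65
  -46 -> 138 -> 143 -> 145 -> -145
  12 -> -36 -> -31 -> -29 -> 29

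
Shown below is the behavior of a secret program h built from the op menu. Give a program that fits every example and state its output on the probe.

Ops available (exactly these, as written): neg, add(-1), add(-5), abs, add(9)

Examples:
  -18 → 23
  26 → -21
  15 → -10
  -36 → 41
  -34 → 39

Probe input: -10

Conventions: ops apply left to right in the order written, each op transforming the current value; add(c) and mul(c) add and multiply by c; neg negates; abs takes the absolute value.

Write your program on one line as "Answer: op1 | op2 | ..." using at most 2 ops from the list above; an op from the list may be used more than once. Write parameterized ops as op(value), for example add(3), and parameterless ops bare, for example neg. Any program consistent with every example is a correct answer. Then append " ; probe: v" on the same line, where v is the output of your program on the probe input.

add(-5) | neg ; probe: 15

Check, running the answer program on each example:
  -18 -> -23 -> 23
  26 -> 21 -> -21
  15 -> 10 -> -10
  -36 -> -41 -> 41
  -34 -> -39 -> 39
  probe: -10 -> -15 -> 15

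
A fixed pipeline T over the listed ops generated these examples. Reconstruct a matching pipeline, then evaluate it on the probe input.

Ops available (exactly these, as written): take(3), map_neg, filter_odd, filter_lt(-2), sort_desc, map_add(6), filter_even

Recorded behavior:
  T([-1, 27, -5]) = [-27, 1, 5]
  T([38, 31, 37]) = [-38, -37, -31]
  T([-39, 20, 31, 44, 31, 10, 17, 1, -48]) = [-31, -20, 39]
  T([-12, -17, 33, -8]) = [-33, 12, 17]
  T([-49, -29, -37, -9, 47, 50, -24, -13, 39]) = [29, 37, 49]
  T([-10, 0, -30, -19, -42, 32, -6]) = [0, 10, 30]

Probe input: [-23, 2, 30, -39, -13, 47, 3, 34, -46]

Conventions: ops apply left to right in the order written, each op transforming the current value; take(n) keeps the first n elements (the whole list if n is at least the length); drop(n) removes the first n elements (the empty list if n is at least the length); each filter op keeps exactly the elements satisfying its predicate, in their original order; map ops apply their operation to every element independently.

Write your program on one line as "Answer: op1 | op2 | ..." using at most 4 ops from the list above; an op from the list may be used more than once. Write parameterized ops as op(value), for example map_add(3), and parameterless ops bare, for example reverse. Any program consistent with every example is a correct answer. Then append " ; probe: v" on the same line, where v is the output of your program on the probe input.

take(3) | sort_desc | map_neg ; probe: [-30, -2, 23]

Check, running the answer program on each example:
  [-1, 27, -5] -> [-1, 27, -5] -> [27, -1, -5] -> [-27, 1, 5]
  [38, 31, 37] -> [38, 31, 37] -> [38, 37, 31] -> [-38, -37, -31]
  [-39, 20, 31, 44, 31, 10, 17, 1, -48] -> [-39, 20, 31] -> [31, 20, -39] -> [-31, -20, 39]
  [-12, -17, 33, -8] -> [-12, -17, 33] -> [33, -12, -17] -> [-33, 12, 17]
  [-49, -29, -37, -9, 47, 50, -24, -13, 39] -> [-49, -29, -37] -> [-29, -37, -49] -> [29, 37, 49]
  [-10, 0, -30, -19, -42, 32, -6] -> [-10, 0, -30] -> [0, -10, -30] -> [0, 10, 30]
  probe: [-23, 2, 30, -39, -13, 47, 3, 34, -46] -> [-23, 2, 30] -> [30, 2, -23] -> [-30, -2, 23]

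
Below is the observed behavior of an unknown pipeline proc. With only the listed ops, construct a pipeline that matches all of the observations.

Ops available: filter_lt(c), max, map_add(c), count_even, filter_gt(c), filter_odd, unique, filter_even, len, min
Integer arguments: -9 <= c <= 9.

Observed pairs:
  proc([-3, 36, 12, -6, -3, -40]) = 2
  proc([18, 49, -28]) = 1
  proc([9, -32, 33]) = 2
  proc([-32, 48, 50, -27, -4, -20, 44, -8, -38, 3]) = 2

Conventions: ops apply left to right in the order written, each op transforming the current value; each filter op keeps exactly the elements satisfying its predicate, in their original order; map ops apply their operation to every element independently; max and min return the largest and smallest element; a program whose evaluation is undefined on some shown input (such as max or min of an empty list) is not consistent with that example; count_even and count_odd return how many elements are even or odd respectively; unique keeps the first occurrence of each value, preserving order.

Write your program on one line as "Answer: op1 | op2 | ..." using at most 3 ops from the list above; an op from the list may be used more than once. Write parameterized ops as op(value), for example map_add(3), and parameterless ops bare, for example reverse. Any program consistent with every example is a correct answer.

map_add(-9) | filter_even | count_even

Check, running the answer program on each example:
  [-3, 36, 12, -6, -3, -40] -> [-12, 27, 3, -15, -12, -49] -> [-12, -12] -> 2
  [18, 49, -28] -> [9, 40, -37] -> [40] -> 1
  [9, -32, 33] -> [0, -41, 24] -> [0, 24] -> 2
  [-32, 48, 50, -27, -4, -20, 44, -8, -38, 3] -> [-41, 39, 41, -36, -13, -29, 35, -17, -47, -6] -> [-36, -6] -> 2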